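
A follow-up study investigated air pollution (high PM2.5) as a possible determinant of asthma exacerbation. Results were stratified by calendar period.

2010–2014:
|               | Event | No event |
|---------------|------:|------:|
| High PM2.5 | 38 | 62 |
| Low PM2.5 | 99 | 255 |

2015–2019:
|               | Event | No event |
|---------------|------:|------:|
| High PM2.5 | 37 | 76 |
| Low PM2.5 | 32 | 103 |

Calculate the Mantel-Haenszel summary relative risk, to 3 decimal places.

1.368

RR_MH = Σ(aᵢ·n₀ᵢ/nᵢ) / Σ(cᵢ·n₁ᵢ/nᵢ), with n₁ᵢ = aᵢ+bᵢ (exposed), n₀ᵢ = cᵢ+dᵢ (unexposed), nᵢ = n₁ᵢ+n₀ᵢ.
Stratum 1 (2010–2014): n₁ = 100, n₀ = 354, n = 454; a·n₀/n = 38·354/454 = 29.6300; c·n₁/n = 99·100/454 = 21.8062
Stratum 2 (2015–2019): n₁ = 113, n₀ = 135, n = 248; a·n₀/n = 37·135/248 = 20.1411; c·n₁/n = 32·113/248 = 14.5806
RR_MH = (29.6300 + 20.1411) / (21.8062 + 14.5806) = 49.7711 / 36.3868 = 1.36783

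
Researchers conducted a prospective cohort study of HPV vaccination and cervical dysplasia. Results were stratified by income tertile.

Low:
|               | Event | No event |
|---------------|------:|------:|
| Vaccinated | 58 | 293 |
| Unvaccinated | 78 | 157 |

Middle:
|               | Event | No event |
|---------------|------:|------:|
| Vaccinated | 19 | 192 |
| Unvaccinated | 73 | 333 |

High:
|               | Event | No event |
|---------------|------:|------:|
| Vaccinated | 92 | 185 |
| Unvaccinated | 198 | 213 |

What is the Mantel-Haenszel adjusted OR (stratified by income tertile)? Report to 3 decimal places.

0.472

OR_MH = Σ(aᵢdᵢ/nᵢ) / Σ(bᵢcᵢ/nᵢ), where nᵢ is the stratum total.
Stratum 1 (Low): n = 586; a·d/n = 58·157/586 = 15.5392; b·c/n = 293·78/586 = 39.0000
Stratum 2 (Middle): n = 617; a·d/n = 19·333/617 = 10.2545; b·c/n = 192·73/617 = 22.7164
Stratum 3 (High): n = 688; a·d/n = 92·213/688 = 28.4826; b·c/n = 185·198/688 = 53.2413
OR_MH = (15.5392 + 10.2545 + 28.4826) / (39.0000 + 22.7164 + 53.2413) = 54.2763 / 114.9576 = 0.47214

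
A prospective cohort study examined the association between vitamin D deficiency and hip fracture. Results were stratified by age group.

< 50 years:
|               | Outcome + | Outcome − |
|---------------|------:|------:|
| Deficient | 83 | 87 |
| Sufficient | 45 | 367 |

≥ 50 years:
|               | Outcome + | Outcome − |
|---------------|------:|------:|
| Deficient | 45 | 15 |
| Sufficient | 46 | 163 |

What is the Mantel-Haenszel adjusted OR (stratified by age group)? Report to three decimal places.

8.567

OR_MH = Σ(aᵢdᵢ/nᵢ) / Σ(bᵢcᵢ/nᵢ), where nᵢ is the stratum total.
Stratum 1 (< 50 years): n = 582; a·d/n = 83·367/582 = 52.3385; b·c/n = 87·45/582 = 6.7268
Stratum 2 (≥ 50 years): n = 269; a·d/n = 45·163/269 = 27.2677; b·c/n = 15·46/269 = 2.5651
OR_MH = (52.3385 + 27.2677) / (6.7268 + 2.5651) = 79.6061 / 9.2919 = 8.56730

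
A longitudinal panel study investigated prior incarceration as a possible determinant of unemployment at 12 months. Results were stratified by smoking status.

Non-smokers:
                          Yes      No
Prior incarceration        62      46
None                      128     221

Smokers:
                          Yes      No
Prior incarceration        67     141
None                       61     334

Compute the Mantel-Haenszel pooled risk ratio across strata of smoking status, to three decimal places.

RR_MH = Σ(aᵢ·n₀ᵢ/nᵢ) / Σ(cᵢ·n₁ᵢ/nᵢ), with n₁ᵢ = aᵢ+bᵢ (exposed), n₀ᵢ = cᵢ+dᵢ (unexposed), nᵢ = n₁ᵢ+n₀ᵢ.
Stratum 1 (Non-smokers): n₁ = 108, n₀ = 349, n = 457; a·n₀/n = 62·349/457 = 47.3479; c·n₁/n = 128·108/457 = 30.2495
Stratum 2 (Smokers): n₁ = 208, n₀ = 395, n = 603; a·n₀/n = 67·395/603 = 43.8889; c·n₁/n = 61·208/603 = 21.0415
RR_MH = (47.3479 + 43.8889) / (30.2495 + 21.0415) = 91.2368 / 51.2909 = 1.77881

1.779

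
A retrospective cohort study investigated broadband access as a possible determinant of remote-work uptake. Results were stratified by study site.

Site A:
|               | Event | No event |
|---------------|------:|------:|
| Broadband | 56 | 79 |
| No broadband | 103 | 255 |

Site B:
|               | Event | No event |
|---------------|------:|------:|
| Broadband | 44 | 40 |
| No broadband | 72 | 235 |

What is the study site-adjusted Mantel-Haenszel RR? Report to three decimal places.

1.722

RR_MH = Σ(aᵢ·n₀ᵢ/nᵢ) / Σ(cᵢ·n₁ᵢ/nᵢ), with n₁ᵢ = aᵢ+bᵢ (exposed), n₀ᵢ = cᵢ+dᵢ (unexposed), nᵢ = n₁ᵢ+n₀ᵢ.
Stratum 1 (Site A): n₁ = 135, n₀ = 358, n = 493; a·n₀/n = 56·358/493 = 40.6653; c·n₁/n = 103·135/493 = 28.2049
Stratum 2 (Site B): n₁ = 84, n₀ = 307, n = 391; a·n₀/n = 44·307/391 = 34.5473; c·n₁/n = 72·84/391 = 15.4680
RR_MH = (40.6653 + 34.5473) / (28.2049 + 15.4680) = 75.2126 / 43.6729 = 1.72218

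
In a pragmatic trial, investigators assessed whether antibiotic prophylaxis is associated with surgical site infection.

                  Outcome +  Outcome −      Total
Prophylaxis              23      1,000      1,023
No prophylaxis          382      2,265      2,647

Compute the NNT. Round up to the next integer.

9

Risk in treated group = 23/1023 = 0.02248; risk in control = 382/2647 = 0.14431.
Absolute risk reduction = 0.14431 − 0.02248 = 0.12183
NNT = 1 / ARR = 1 / 0.12183 = 8.208 → round up → 9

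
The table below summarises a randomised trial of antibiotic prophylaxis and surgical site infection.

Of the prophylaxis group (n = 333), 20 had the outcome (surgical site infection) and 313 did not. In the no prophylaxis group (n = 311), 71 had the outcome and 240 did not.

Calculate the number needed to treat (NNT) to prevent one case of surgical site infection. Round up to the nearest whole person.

6

Risk in treated group = 20/333 = 0.06006; risk in control = 71/311 = 0.22830.
Absolute risk reduction = 0.22830 − 0.06006 = 0.16824
NNT = 1 / ARR = 1 / 0.16824 = 5.944 → round up → 6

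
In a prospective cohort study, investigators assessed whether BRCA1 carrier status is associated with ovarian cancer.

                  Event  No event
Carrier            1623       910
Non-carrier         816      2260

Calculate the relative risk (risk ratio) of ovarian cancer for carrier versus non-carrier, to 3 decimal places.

Cells: a = 1623, b = 910, c = 816, d = 2260.
Risk in exposed = 1623/2533 = 0.64074; risk in unexposed = 816/3076 = 0.26528.
RR = 0.64074 / 0.26528 = 2.41535
The risk among the exposed is 2.42 times that among the unexposed.

2.415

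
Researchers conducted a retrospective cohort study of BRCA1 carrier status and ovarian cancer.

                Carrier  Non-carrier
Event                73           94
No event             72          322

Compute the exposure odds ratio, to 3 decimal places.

Reading the table with exposure as columns: a = 73 (Carrier, case), b = 72 (Carrier, non-case), c = 94 (Non-carrier, case), d = 322.
OR = (a·d)/(b·c) = (73 × 322) / (72 × 94) = 23506 / 6768 = 3.47311
The odds of ovarian cancer are about 3.47 times as high in the carrier group.

3.473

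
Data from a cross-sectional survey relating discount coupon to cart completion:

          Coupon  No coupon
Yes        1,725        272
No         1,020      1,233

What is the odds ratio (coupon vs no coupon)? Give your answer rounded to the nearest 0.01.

7.67

Reading the table with exposure as columns: a = 1725 (Coupon, case), b = 1020 (Coupon, non-case), c = 272 (No coupon, case), d = 1233.
OR = (a·d)/(b·c) = (1725 × 1233) / (1020 × 272) = 2126925 / 277440 = 7.66625
The odds of cart completion are about 7.67 times as high in the coupon group.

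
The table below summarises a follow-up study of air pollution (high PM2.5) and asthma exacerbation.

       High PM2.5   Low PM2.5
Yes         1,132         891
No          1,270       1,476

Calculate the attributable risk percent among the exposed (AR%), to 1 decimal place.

Reading the table with exposure as columns: a = 1132 (High PM2.5, case), b = 1270 (High PM2.5, non-case), c = 891 (Low PM2.5, case), d = 1476.
Risk in exposed = 1132/2402 = 0.47127; risk in unexposed = 891/2367 = 0.37643.
RR = 0.47127/0.37643 = 1.25197
AR% = (RR − 1)/RR × 100 = (1.25197 − 1)/1.25197 × 100 = 20.1259%

20.1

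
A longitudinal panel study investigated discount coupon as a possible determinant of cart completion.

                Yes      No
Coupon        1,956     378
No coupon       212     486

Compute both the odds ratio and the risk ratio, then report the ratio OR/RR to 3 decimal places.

Cells: a = 1956, b = 378, c = 212, d = 486.
OR = (1956·486)/(378·212) = 950616/80136 = 11.86253
Risk in exposed = 1956/2334 = 0.83805; risk in unexposed = 212/698 = 0.30372; RR = 2.75923
OR/RR = 11.86253 / 2.75923 = 4.29922
The outcome is not rare, so the OR lies further from 1 than the RR.

4.299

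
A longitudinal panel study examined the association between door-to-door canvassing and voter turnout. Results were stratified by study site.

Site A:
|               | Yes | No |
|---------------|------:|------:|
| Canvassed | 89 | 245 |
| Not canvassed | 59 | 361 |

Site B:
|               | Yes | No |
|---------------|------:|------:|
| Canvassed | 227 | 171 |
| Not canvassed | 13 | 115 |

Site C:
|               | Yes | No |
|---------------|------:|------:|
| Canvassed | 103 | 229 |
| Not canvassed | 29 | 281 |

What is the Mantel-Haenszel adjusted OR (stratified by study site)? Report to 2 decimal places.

OR_MH = Σ(aᵢdᵢ/nᵢ) / Σ(bᵢcᵢ/nᵢ), where nᵢ is the stratum total.
Stratum 1 (Site A): n = 754; a·d/n = 89·361/754 = 42.6114; b·c/n = 245·59/754 = 19.1711
Stratum 2 (Site B): n = 526; a·d/n = 227·115/526 = 49.6293; b·c/n = 171·13/526 = 4.2262
Stratum 3 (Site C): n = 642; a·d/n = 103·281/642 = 45.0826; b·c/n = 229·29/642 = 10.3442
OR_MH = (42.6114 + 49.6293 + 45.0826) / (19.1711 + 4.2262 + 10.3442) = 137.3232 / 33.7416 = 4.06985

4.07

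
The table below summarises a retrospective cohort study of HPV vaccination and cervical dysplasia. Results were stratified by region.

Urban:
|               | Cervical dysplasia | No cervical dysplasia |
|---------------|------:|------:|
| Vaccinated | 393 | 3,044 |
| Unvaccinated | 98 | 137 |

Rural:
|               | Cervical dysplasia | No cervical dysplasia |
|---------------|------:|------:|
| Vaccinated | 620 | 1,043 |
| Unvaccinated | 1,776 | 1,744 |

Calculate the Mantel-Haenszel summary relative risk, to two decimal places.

0.67

RR_MH = Σ(aᵢ·n₀ᵢ/nᵢ) / Σ(cᵢ·n₁ᵢ/nᵢ), with n₁ᵢ = aᵢ+bᵢ (exposed), n₀ᵢ = cᵢ+dᵢ (unexposed), nᵢ = n₁ᵢ+n₀ᵢ.
Stratum 1 (Urban): n₁ = 3437, n₀ = 235, n = 3672; a·n₀/n = 393·235/3672 = 25.1511; c·n₁/n = 98·3437/3672 = 91.7282
Stratum 2 (Rural): n₁ = 1663, n₀ = 3520, n = 5183; a·n₀/n = 620·3520/5183 = 421.0689; c·n₁/n = 1776·1663/5183 = 569.8414
RR_MH = (25.1511 + 421.0689) / (91.7282 + 569.8414) = 446.2200 / 661.5696 = 0.67449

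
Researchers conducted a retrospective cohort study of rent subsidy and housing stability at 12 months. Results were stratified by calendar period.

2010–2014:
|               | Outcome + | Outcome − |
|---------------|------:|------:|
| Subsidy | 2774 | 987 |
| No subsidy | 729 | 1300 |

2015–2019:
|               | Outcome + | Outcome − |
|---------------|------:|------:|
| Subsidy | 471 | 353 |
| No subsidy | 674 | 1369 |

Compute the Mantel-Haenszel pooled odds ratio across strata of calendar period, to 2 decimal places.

OR_MH = Σ(aᵢdᵢ/nᵢ) / Σ(bᵢcᵢ/nᵢ), where nᵢ is the stratum total.
Stratum 1 (2010–2014): n = 5790; a·d/n = 2774·1300/5790 = 622.8325; b·c/n = 987·729/5790 = 124.2699
Stratum 2 (2015–2019): n = 2867; a·d/n = 471·1369/2867 = 224.9037; b·c/n = 353·674/2867 = 82.9864
OR_MH = (622.8325 + 224.9037) / (124.2699 + 82.9864) = 847.7362 / 207.2563 = 4.09028

4.09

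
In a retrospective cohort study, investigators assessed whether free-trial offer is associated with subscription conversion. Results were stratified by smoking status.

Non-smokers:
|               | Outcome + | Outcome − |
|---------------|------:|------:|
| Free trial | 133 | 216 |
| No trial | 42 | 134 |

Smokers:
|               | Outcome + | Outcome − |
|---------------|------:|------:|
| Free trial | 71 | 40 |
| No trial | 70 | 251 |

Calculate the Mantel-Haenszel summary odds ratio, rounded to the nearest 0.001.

OR_MH = Σ(aᵢdᵢ/nᵢ) / Σ(bᵢcᵢ/nᵢ), where nᵢ is the stratum total.
Stratum 1 (Non-smokers): n = 525; a·d/n = 133·134/525 = 33.9467; b·c/n = 216·42/525 = 17.2800
Stratum 2 (Smokers): n = 432; a·d/n = 71·251/432 = 41.2523; b·c/n = 40·70/432 = 6.4815
OR_MH = (33.9467 + 41.2523) / (17.2800 + 6.4815) = 75.1990 / 23.7615 = 3.16474

3.165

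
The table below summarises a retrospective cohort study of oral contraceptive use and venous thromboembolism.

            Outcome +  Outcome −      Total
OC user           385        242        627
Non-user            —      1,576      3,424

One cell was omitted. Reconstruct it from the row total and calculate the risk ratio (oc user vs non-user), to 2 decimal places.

1.14

The missing cell is in the unexposed row: 3424 − 1576 = 1848.
So a = 385, b = 242, c = 1848, d = 1576.
RR = [a/(a+b)] / [c/(c+d)] = (385/627) / (1848/3424) = 0.61404/0.53972 = 1.13769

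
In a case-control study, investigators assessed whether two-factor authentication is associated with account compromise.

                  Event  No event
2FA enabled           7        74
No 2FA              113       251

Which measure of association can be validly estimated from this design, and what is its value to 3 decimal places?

0.210

Cells: a = 7, b = 74, c = 113, d = 251.
This is a case-control study: participants were sampled on outcome status, so risks in the source population cannot be estimated directly — relative risk is not valid here. The odds ratio is the appropriate measure.
OR = (a·d)/(b·c) = (7 × 251) / (74 × 113) = 1757 / 8362 = 0.21012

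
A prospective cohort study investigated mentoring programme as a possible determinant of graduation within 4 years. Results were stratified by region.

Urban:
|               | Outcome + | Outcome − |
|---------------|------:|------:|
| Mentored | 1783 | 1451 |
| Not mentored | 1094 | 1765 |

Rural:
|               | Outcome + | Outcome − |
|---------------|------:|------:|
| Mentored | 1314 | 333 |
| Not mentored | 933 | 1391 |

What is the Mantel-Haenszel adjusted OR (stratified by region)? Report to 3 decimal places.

2.883

OR_MH = Σ(aᵢdᵢ/nᵢ) / Σ(bᵢcᵢ/nᵢ), where nᵢ is the stratum total.
Stratum 1 (Urban): n = 6093; a·d/n = 1783·1765/6093 = 516.4935; b·c/n = 1451·1094/6093 = 260.5275
Stratum 2 (Rural): n = 3971; a·d/n = 1314·1391/3971 = 460.2805; b·c/n = 333·933/3971 = 78.2395
OR_MH = (516.4935 + 460.2805) / (260.5275 + 78.2395) = 976.7741 / 338.7670 = 2.88332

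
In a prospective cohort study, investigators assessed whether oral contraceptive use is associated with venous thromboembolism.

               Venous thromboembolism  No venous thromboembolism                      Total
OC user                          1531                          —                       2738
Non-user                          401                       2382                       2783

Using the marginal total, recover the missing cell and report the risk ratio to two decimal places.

The missing cell is in the exposed row: 2738 − 1531 = 1207.
So a = 1531, b = 1207, c = 401, d = 2382.
RR = [a/(a+b)] / [c/(c+d)] = (1531/2738) / (401/2783) = 0.55917/0.14409 = 3.88070

3.88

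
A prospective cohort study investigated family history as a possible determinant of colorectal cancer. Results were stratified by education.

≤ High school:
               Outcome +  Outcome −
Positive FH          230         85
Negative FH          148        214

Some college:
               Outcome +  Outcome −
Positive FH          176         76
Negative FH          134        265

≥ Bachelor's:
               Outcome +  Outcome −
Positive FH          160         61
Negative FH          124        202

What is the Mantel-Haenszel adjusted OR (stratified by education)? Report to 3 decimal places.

OR_MH = Σ(aᵢdᵢ/nᵢ) / Σ(bᵢcᵢ/nᵢ), where nᵢ is the stratum total.
Stratum 1 (≤ High school): n = 677; a·d/n = 230·214/677 = 72.7031; b·c/n = 85·148/677 = 18.5820
Stratum 2 (Some college): n = 651; a·d/n = 176·265/651 = 71.6436; b·c/n = 76·134/651 = 15.6436
Stratum 3 (≥ Bachelor's): n = 547; a·d/n = 160·202/547 = 59.0859; b·c/n = 61·124/547 = 13.8282
OR_MH = (72.7031 + 71.6436 + 59.0859) / (18.5820 + 15.6436 + 13.8282) = 203.4327 / 48.0538 = 4.23344

4.233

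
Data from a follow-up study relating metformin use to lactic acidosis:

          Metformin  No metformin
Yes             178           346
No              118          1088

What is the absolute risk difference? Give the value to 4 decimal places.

Reading the table with exposure as columns: a = 178 (Metformin, case), b = 118 (Metformin, non-case), c = 346 (No metformin, case), d = 1088.
Risk in exposed = 178/296 = 0.601351; risk in unexposed = 346/1434 = 0.241283.
Risk difference = 0.601351 − 0.241283 = 0.360068

0.3601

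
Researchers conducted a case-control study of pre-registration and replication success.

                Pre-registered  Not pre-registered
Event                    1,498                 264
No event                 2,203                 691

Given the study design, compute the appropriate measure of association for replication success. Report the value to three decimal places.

Reading the table with exposure as columns: a = 1498 (Pre-registered, case), b = 2203 (Pre-registered, non-case), c = 264 (Not pre-registered, case), d = 691.
This is a case-control study: participants were sampled on outcome status, so risks in the source population cannot be estimated directly — relative risk is not valid here. The odds ratio is the appropriate measure.
OR = (a·d)/(b·c) = (1498 × 691) / (2203 × 264) = 1035118 / 581592 = 1.77980

1.780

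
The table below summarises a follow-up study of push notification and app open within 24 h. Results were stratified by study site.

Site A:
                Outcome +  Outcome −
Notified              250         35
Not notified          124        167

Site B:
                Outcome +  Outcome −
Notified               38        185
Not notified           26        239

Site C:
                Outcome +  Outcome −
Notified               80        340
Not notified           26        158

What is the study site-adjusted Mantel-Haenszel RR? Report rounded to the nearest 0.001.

1.876

RR_MH = Σ(aᵢ·n₀ᵢ/nᵢ) / Σ(cᵢ·n₁ᵢ/nᵢ), with n₁ᵢ = aᵢ+bᵢ (exposed), n₀ᵢ = cᵢ+dᵢ (unexposed), nᵢ = n₁ᵢ+n₀ᵢ.
Stratum 1 (Site A): n₁ = 285, n₀ = 291, n = 576; a·n₀/n = 250·291/576 = 126.3021; c·n₁/n = 124·285/576 = 61.3542
Stratum 2 (Site B): n₁ = 223, n₀ = 265, n = 488; a·n₀/n = 38·265/488 = 20.6352; c·n₁/n = 26·223/488 = 11.8811
Stratum 3 (Site C): n₁ = 420, n₀ = 184, n = 604; a·n₀/n = 80·184/604 = 24.3709; c·n₁/n = 26·420/604 = 18.0795
RR_MH = (126.3021 + 20.6352 + 24.3709) / (61.3542 + 11.8811 + 18.0795) = 171.3082 / 91.3148 = 1.87602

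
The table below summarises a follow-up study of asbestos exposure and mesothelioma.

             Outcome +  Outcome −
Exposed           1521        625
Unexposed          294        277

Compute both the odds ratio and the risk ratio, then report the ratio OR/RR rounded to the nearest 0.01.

Cells: a = 1521, b = 625, c = 294, d = 277.
OR = (1521·277)/(625·294) = 421317/183750 = 2.29288
Risk in exposed = 1521/2146 = 0.70876; risk in unexposed = 294/571 = 0.51489; RR = 1.37654
OR/RR = 2.29288 / 1.37654 = 1.66569
The outcome is not rare, so the OR lies further from 1 than the RR.

1.67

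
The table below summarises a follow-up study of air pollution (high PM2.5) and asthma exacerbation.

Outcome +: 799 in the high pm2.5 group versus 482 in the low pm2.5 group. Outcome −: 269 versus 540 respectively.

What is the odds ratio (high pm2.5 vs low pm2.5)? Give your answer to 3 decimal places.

3.328

From the description: a = 799, b = 269, c = 482, d = 540.
OR = (a·d)/(b·c) = (799 × 540) / (269 × 482) = 431460 / 129658 = 3.32768
The odds of asthma exacerbation are about 3.33 times as high in the high pm2.5 group.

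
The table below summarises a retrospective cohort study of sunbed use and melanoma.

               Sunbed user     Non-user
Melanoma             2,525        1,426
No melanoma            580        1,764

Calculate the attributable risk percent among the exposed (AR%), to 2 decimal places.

Reading the table with exposure as columns: a = 2525 (Sunbed user, case), b = 580 (Sunbed user, non-case), c = 1426 (Non-user, case), d = 1764.
Risk in exposed = 2525/3105 = 0.81320; risk in unexposed = 1426/3190 = 0.44702.
RR = 0.81320/0.44702 = 1.81916
AR% = (RR − 1)/RR × 100 = (1.81916 − 1)/1.81916 × 100 = 45.0296%

45.03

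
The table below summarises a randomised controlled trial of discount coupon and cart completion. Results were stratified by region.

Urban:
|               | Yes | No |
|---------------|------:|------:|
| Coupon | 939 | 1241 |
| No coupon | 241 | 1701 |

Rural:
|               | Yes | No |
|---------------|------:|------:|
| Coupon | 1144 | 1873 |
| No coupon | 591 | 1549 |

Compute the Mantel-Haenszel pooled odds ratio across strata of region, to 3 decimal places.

2.546

OR_MH = Σ(aᵢdᵢ/nᵢ) / Σ(bᵢcᵢ/nᵢ), where nᵢ is the stratum total.
Stratum 1 (Urban): n = 4122; a·d/n = 939·1701/4122 = 387.4913; b·c/n = 1241·241/4122 = 72.5573
Stratum 2 (Rural): n = 5157; a·d/n = 1144·1549/5157 = 343.6215; b·c/n = 1873·591/5157 = 214.6486
OR_MH = (387.4913 + 343.6215) / (72.5573 + 214.6486) = 731.1128 / 287.2059 = 2.54561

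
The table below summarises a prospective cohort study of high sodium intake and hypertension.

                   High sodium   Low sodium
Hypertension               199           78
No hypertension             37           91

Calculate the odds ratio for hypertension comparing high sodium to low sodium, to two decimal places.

Reading the table with exposure as columns: a = 199 (High sodium, case), b = 37 (High sodium, non-case), c = 78 (Low sodium, case), d = 91.
OR = (a·d)/(b·c) = (199 × 91) / (37 × 78) = 18109 / 2886 = 6.27477
The odds of hypertension are about 6.27 times as high in the high sodium group.

6.27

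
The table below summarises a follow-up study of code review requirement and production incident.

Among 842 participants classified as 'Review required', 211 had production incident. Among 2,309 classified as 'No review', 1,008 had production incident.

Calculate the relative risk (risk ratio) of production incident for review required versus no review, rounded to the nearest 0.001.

0.574

From the description: a = 211, b = 631, c = 1008, d = 1301.
Risk in exposed = 211/842 = 0.25059; risk in unexposed = 1008/2309 = 0.43655.
RR = 0.25059 / 0.43655 = 0.57403
The risk is 43% lower among the exposed than among the unexposed.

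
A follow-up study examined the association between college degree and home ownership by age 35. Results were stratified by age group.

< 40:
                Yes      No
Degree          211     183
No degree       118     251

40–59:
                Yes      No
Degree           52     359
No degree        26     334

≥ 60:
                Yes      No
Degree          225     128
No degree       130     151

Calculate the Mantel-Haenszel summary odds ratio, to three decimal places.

2.183

OR_MH = Σ(aᵢdᵢ/nᵢ) / Σ(bᵢcᵢ/nᵢ), where nᵢ is the stratum total.
Stratum 1 (< 40): n = 763; a·d/n = 211·251/763 = 69.4115; b·c/n = 183·118/763 = 28.3014
Stratum 2 (40–59): n = 771; a·d/n = 52·334/771 = 22.5266; b·c/n = 359·26/771 = 12.1064
Stratum 3 (≥ 60): n = 634; a·d/n = 225·151/634 = 53.5883; b·c/n = 128·130/634 = 26.2461
OR_MH = (69.4115 + 22.5266 + 53.5883) / (28.3014 + 12.1064 + 26.2461) = 145.5265 / 66.6539 = 2.18332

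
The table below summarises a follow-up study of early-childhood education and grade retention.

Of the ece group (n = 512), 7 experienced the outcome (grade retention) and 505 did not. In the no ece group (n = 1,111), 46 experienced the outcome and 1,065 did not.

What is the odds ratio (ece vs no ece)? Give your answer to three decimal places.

0.321

From the description: a = 7, b = 505, c = 46, d = 1065.
OR = (a·d)/(b·c) = (7 × 1065) / (505 × 46) = 7455 / 23230 = 0.32092
Exposure is associated with lower odds of grade retention (OR = 0.32 < 1).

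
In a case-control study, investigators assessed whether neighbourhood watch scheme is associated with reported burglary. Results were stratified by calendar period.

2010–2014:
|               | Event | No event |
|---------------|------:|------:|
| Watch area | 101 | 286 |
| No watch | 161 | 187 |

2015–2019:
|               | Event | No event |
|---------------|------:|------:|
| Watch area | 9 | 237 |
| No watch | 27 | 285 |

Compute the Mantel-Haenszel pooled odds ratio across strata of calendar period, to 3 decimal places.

0.409

OR_MH = Σ(aᵢdᵢ/nᵢ) / Σ(bᵢcᵢ/nᵢ), where nᵢ is the stratum total.
Stratum 1 (2010–2014): n = 735; a·d/n = 101·187/735 = 25.6966; b·c/n = 286·161/735 = 62.6476
Stratum 2 (2015–2019): n = 558; a·d/n = 9·285/558 = 4.5968; b·c/n = 237·27/558 = 11.4677
OR_MH = (25.6966 + 4.5968) / (62.6476 + 11.4677) = 30.2934 / 74.1154 = 0.40873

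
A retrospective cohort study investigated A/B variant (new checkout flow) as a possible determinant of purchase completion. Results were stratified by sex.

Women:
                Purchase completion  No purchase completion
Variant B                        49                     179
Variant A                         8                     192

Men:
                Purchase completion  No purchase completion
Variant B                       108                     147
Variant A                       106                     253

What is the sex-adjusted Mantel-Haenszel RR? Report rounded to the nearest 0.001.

RR_MH = Σ(aᵢ·n₀ᵢ/nᵢ) / Σ(cᵢ·n₁ᵢ/nᵢ), with n₁ᵢ = aᵢ+bᵢ (exposed), n₀ᵢ = cᵢ+dᵢ (unexposed), nᵢ = n₁ᵢ+n₀ᵢ.
Stratum 1 (Women): n₁ = 228, n₀ = 200, n = 428; a·n₀/n = 49·200/428 = 22.8972; c·n₁/n = 8·228/428 = 4.2617
Stratum 2 (Men): n₁ = 255, n₀ = 359, n = 614; a·n₀/n = 108·359/614 = 63.1466; c·n₁/n = 106·255/614 = 44.0228
RR_MH = (22.8972 + 63.1466) / (4.2617 + 44.0228) = 86.0438 / 48.2845 = 1.78202

1.782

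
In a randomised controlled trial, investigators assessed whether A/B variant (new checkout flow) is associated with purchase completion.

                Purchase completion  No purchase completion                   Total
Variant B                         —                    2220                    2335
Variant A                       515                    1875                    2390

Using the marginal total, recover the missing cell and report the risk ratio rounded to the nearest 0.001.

The missing cell is in the exposed row: 2335 − 2220 = 115.
So a = 115, b = 2220, c = 515, d = 1875.
RR = [a/(a+b)] / [c/(c+d)] = (115/2335) / (515/2390) = 0.04925/0.21548 = 0.22856

0.229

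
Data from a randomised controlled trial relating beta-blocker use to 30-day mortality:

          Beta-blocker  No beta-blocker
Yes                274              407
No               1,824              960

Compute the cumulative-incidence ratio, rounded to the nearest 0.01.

0.44

Reading the table with exposure as columns: a = 274 (Beta-blocker, case), b = 1824 (Beta-blocker, non-case), c = 407 (No beta-blocker, case), d = 960.
Risk in exposed = 274/2098 = 0.13060; risk in unexposed = 407/1367 = 0.29773.
RR = 0.13060 / 0.29773 = 0.43865
The risk is 56% lower among the exposed than among the unexposed.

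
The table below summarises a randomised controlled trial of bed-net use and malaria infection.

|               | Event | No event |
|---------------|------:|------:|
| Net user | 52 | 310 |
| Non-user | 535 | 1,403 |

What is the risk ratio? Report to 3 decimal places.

0.520

Cells: a = 52, b = 310, c = 535, d = 1403.
Risk in exposed = 52/362 = 0.14365; risk in unexposed = 535/1938 = 0.27606.
RR = 0.14365 / 0.27606 = 0.52035
The risk is 48% lower among the exposed than among the unexposed.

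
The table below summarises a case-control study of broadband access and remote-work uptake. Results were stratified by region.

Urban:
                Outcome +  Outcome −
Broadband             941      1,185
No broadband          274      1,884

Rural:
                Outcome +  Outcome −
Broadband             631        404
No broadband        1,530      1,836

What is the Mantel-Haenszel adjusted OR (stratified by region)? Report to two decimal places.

OR_MH = Σ(aᵢdᵢ/nᵢ) / Σ(bᵢcᵢ/nᵢ), where nᵢ is the stratum total.
Stratum 1 (Urban): n = 4284; a·d/n = 941·1884/4284 = 413.8291; b·c/n = 1185·274/4284 = 75.7913
Stratum 2 (Rural): n = 4401; a·d/n = 631·1836/4401 = 263.2393; b·c/n = 404·1530/4401 = 140.4499
OR_MH = (413.8291 + 263.2393) / (75.7913 + 140.4499) = 677.0684 / 216.2412 = 3.13108

3.13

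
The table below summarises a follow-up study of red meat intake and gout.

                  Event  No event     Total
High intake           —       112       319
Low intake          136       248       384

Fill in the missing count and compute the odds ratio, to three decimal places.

3.370

The missing cell is in the exposed row: 319 − 112 = 207.
So a = 207, b = 112, c = 136, d = 248.
OR = (a·d)/(b·c) = (207 × 248) / (112 × 136) = 51336 / 15232 = 3.37027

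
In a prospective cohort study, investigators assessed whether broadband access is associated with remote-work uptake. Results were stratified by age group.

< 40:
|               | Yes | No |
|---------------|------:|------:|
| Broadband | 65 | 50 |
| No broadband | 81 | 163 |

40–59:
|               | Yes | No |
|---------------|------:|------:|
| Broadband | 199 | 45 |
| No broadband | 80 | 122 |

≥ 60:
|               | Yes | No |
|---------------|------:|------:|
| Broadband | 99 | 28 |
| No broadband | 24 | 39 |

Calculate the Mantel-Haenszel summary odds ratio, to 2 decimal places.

4.56

OR_MH = Σ(aᵢdᵢ/nᵢ) / Σ(bᵢcᵢ/nᵢ), where nᵢ is the stratum total.
Stratum 1 (< 40): n = 359; a·d/n = 65·163/359 = 29.5125; b·c/n = 50·81/359 = 11.2813
Stratum 2 (40–59): n = 446; a·d/n = 199·122/446 = 54.4350; b·c/n = 45·80/446 = 8.0717
Stratum 3 (≥ 60): n = 190; a·d/n = 99·39/190 = 20.3211; b·c/n = 28·24/190 = 3.5368
OR_MH = (29.5125 + 54.4350 + 20.3211) / (11.2813 + 8.0717 + 3.5368) = 104.2686 / 22.8899 = 4.55522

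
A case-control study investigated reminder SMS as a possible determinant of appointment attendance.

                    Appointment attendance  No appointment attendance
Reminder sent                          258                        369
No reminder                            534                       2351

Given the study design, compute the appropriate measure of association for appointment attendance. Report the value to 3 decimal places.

Cells: a = 258, b = 369, c = 534, d = 2351.
This is a case-control study: participants were sampled on outcome status, so risks in the source population cannot be estimated directly — relative risk is not valid here. The odds ratio is the appropriate measure.
OR = (a·d)/(b·c) = (258 × 2351) / (369 × 534) = 606558 / 197046 = 3.07826

3.078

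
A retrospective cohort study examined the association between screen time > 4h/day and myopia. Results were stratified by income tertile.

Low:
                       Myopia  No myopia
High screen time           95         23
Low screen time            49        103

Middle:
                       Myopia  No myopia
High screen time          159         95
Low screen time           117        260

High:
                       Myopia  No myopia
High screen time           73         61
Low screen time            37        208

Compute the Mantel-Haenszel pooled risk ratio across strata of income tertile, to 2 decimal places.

2.40

RR_MH = Σ(aᵢ·n₀ᵢ/nᵢ) / Σ(cᵢ·n₁ᵢ/nᵢ), with n₁ᵢ = aᵢ+bᵢ (exposed), n₀ᵢ = cᵢ+dᵢ (unexposed), nᵢ = n₁ᵢ+n₀ᵢ.
Stratum 1 (Low): n₁ = 118, n₀ = 152, n = 270; a·n₀/n = 95·152/270 = 53.4815; c·n₁/n = 49·118/270 = 21.4148
Stratum 2 (Middle): n₁ = 254, n₀ = 377, n = 631; a·n₀/n = 159·377/631 = 94.9968; c·n₁/n = 117·254/631 = 47.0967
Stratum 3 (High): n₁ = 134, n₀ = 245, n = 379; a·n₀/n = 73·245/379 = 47.1900; c·n₁/n = 37·134/379 = 13.0818
RR_MH = (53.4815 + 94.9968 + 47.1900) / (21.4148 + 47.0967 + 13.0818) = 195.6683 / 81.5933 = 2.39809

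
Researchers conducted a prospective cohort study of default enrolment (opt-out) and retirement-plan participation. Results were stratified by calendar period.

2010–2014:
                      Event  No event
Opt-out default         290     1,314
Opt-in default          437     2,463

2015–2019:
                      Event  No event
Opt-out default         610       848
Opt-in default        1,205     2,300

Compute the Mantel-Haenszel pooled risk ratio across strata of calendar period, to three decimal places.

1.212

RR_MH = Σ(aᵢ·n₀ᵢ/nᵢ) / Σ(cᵢ·n₁ᵢ/nᵢ), with n₁ᵢ = aᵢ+bᵢ (exposed), n₀ᵢ = cᵢ+dᵢ (unexposed), nᵢ = n₁ᵢ+n₀ᵢ.
Stratum 1 (2010–2014): n₁ = 1604, n₀ = 2900, n = 4504; a·n₀/n = 290·2900/4504 = 186.7229; c·n₁/n = 437·1604/4504 = 155.6279
Stratum 2 (2015–2019): n₁ = 1458, n₀ = 3505, n = 4963; a·n₀/n = 610·3505/4963 = 430.7979; c·n₁/n = 1205·1458/4963 = 353.9976
RR_MH = (186.7229 + 430.7979) / (155.6279 + 353.9976) = 617.5208 / 509.6255 = 1.21171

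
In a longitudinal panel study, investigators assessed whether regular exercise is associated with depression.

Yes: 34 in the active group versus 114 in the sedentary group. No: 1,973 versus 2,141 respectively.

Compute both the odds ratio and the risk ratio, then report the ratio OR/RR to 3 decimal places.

From the description: a = 34, b = 1973, c = 114, d = 2141.
OR = (34·2141)/(1973·114) = 72794/224922 = 0.32364
Risk in exposed = 34/2007 = 0.01694; risk in unexposed = 114/2255 = 0.05055; RR = 0.33510
OR/RR = 0.32364 / 0.33510 = 0.96581
The outcome is rare in both groups, so OR ≈ RR (ratio near 1).

0.966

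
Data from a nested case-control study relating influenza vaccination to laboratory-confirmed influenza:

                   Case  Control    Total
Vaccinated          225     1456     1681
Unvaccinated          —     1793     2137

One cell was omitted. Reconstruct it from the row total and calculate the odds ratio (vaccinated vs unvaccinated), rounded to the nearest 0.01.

0.81

The missing cell is in the unexposed row: 2137 − 1793 = 344.
So a = 225, b = 1456, c = 344, d = 1793.
OR = (a·d)/(b·c) = (225 × 1793) / (1456 × 344) = 403425 / 500864 = 0.80546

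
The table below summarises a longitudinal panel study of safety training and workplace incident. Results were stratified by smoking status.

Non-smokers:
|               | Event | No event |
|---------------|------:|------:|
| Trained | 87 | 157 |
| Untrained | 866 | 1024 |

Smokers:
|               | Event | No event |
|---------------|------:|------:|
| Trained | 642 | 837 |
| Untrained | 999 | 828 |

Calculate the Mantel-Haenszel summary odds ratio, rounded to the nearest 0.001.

0.640

OR_MH = Σ(aᵢdᵢ/nᵢ) / Σ(bᵢcᵢ/nᵢ), where nᵢ is the stratum total.
Stratum 1 (Non-smokers): n = 2134; a·d/n = 87·1024/2134 = 41.7470; b·c/n = 157·866/2134 = 63.7123
Stratum 2 (Smokers): n = 3306; a·d/n = 642·828/3306 = 160.7913; b·c/n = 837·999/3306 = 252.9229
OR_MH = (41.7470 + 160.7913) / (63.7123 + 252.9229) = 202.5382 / 316.6351 = 0.63966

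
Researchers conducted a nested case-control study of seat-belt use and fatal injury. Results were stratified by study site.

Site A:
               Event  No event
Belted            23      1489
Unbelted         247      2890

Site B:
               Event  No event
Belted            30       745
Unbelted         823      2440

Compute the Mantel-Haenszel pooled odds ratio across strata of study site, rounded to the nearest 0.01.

0.14

OR_MH = Σ(aᵢdᵢ/nᵢ) / Σ(bᵢcᵢ/nᵢ), where nᵢ is the stratum total.
Stratum 1 (Site A): n = 4649; a·d/n = 23·2890/4649 = 14.2977; b·c/n = 1489·247/4649 = 79.1101
Stratum 2 (Site B): n = 4038; a·d/n = 30·2440/4038 = 18.1278; b·c/n = 745·823/4038 = 151.8413
OR_MH = (14.2977 + 18.1278) / (79.1101 + 151.8413) = 32.4255 / 230.9514 = 0.14040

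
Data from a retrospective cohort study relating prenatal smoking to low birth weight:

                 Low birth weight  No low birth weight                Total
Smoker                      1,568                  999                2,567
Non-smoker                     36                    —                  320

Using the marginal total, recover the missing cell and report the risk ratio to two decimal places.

5.43

The missing cell is in the unexposed row: 320 − 36 = 284.
So a = 1568, b = 999, c = 36, d = 284.
RR = [a/(a+b)] / [c/(c+d)] = (1568/2567) / (36/320) = 0.61083/0.11250 = 5.42960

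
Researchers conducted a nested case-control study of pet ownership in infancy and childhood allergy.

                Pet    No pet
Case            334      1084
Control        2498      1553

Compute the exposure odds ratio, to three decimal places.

0.192

Reading the table with exposure as columns: a = 334 (Pet, case), b = 2498 (Pet, non-case), c = 1084 (No pet, case), d = 1553.
OR = (a·d)/(b·c) = (334 × 1553) / (2498 × 1084) = 518702 / 2707832 = 0.19156
Exposure is associated with lower odds of childhood allergy (OR = 0.19 < 1).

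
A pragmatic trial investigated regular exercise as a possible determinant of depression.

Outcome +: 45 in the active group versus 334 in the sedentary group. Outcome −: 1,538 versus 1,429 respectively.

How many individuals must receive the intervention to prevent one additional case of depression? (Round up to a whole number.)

7

Risk in treated group = 45/1583 = 0.02843; risk in control = 334/1763 = 0.18945.
Absolute risk reduction = 0.18945 − 0.02843 = 0.16102
NNT = 1 / ARR = 1 / 0.16102 = 6.210 → round up → 7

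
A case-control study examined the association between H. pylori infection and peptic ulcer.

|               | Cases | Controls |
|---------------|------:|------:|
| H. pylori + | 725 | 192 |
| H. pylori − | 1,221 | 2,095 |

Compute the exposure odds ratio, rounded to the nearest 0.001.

Cells: a = 725, b = 192, c = 1221, d = 2095.
OR = (a·d)/(b·c) = (725 × 2095) / (192 × 1221) = 1518875 / 234432 = 6.47896
The odds of peptic ulcer are about 6.48 times as high in the h. pylori + group.

6.479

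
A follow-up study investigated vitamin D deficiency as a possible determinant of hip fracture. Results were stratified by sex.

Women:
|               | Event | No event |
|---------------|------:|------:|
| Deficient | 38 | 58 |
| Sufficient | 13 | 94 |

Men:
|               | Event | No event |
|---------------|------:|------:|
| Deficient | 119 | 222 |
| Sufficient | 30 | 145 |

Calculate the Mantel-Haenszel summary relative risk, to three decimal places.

2.325

RR_MH = Σ(aᵢ·n₀ᵢ/nᵢ) / Σ(cᵢ·n₁ᵢ/nᵢ), with n₁ᵢ = aᵢ+bᵢ (exposed), n₀ᵢ = cᵢ+dᵢ (unexposed), nᵢ = n₁ᵢ+n₀ᵢ.
Stratum 1 (Women): n₁ = 96, n₀ = 107, n = 203; a·n₀/n = 38·107/203 = 20.0296; c·n₁/n = 13·96/203 = 6.1478
Stratum 2 (Men): n₁ = 341, n₀ = 175, n = 516; a·n₀/n = 119·175/516 = 40.3585; c·n₁/n = 30·341/516 = 19.8256
RR_MH = (20.0296 + 40.3585) / (6.1478 + 19.8256) = 60.3881 / 25.9734 = 2.32500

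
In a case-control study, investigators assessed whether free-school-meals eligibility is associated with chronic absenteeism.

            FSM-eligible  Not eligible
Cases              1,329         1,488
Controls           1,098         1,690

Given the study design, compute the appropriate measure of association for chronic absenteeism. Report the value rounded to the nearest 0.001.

1.375

Reading the table with exposure as columns: a = 1329 (FSM-eligible, case), b = 1098 (FSM-eligible, non-case), c = 1488 (Not eligible, case), d = 1690.
This is a case-control study: participants were sampled on outcome status, so risks in the source population cannot be estimated directly — relative risk is not valid here. The odds ratio is the appropriate measure.
OR = (a·d)/(b·c) = (1329 × 1690) / (1098 × 1488) = 2246010 / 1633824 = 1.37470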